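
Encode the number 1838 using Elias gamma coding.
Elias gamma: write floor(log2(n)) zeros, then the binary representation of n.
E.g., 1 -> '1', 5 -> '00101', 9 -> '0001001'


num_bits = floor(log2(1838)) + 1 = 11
leading_zeros = num_bits - 1 = 10
binary(1838) = 11100101110

Elias gamma(1838) = '0000000000' + '11100101110' = 000000000011100101110 (21 bits)


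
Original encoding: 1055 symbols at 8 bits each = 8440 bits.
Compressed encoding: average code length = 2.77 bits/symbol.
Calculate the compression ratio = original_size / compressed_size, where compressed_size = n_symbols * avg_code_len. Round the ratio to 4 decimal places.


original_size = n_symbols * orig_bits = 1055 * 8 = 8440 bits
compressed_size = n_symbols * avg_code_len = 1055 * 2.77 = 2922.35 bits
ratio = original_size / compressed_size = 8440 / 2922.35 = 2.8881

Compression ratio = 2.8881


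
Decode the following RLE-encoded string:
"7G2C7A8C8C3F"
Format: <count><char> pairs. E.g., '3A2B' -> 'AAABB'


Expanding each <count><char> pair:
  7G -> 'GGGGGGG'
  2C -> 'CC'
  7A -> 'AAAAAAA'
  8C -> 'CCCCCCCC'
  8C -> 'CCCCCCCC'
  3F -> 'FFF'

Decoded = GGGGGGGCCAAAAAAACCCCCCCCCCCCCCCCFFF


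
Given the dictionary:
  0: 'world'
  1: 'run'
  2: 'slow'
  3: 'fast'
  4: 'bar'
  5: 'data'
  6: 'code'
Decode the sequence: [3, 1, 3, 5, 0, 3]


Look up each index in the dictionary:
  3 -> 'fast'
  1 -> 'run'
  3 -> 'fast'
  5 -> 'data'
  0 -> 'world'
  3 -> 'fast'

Decoded: "fast run fast data world fast"


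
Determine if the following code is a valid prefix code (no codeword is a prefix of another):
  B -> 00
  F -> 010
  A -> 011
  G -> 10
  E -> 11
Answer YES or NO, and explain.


Checking each pair (does one codeword prefix another?):
  B='00' vs F='010': no prefix
  B='00' vs A='011': no prefix
  B='00' vs G='10': no prefix
  B='00' vs E='11': no prefix
  F='010' vs B='00': no prefix
  F='010' vs A='011': no prefix
  F='010' vs G='10': no prefix
  F='010' vs E='11': no prefix
  A='011' vs B='00': no prefix
  A='011' vs F='010': no prefix
  A='011' vs G='10': no prefix
  A='011' vs E='11': no prefix
  G='10' vs B='00': no prefix
  G='10' vs F='010': no prefix
  G='10' vs A='011': no prefix
  G='10' vs E='11': no prefix
  E='11' vs B='00': no prefix
  E='11' vs F='010': no prefix
  E='11' vs A='011': no prefix
  E='11' vs G='10': no prefix
No violation found over all pairs.

YES -- this is a valid prefix code. No codeword is a prefix of any other codeword.


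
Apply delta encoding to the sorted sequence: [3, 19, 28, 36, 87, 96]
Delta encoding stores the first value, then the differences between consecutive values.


First value: 3
Deltas:
  19 - 3 = 16
  28 - 19 = 9
  36 - 28 = 8
  87 - 36 = 51
  96 - 87 = 9


Delta encoded: [3, 16, 9, 8, 51, 9]


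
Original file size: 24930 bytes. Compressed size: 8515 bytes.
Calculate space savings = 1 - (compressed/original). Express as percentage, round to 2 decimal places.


ratio = compressed/original = 8515/24930 = 0.341556
savings = 1 - ratio = 1 - 0.341556 = 0.658444
as a percentage: 0.658444 * 100 = 65.84%

Space savings = 1 - 8515/24930 = 65.84%


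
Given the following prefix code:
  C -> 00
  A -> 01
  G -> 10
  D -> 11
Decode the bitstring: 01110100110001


Decoding step by step:
Bits 01 -> A
Bits 11 -> D
Bits 01 -> A
Bits 00 -> C
Bits 11 -> D
Bits 00 -> C
Bits 01 -> A


Decoded message: ADACDCA


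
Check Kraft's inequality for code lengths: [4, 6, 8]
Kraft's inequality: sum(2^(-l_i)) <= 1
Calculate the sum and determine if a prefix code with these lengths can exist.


Sum = 2^(-4) + 2^(-6) + 2^(-8)
    = 0.0625 + 0.015625 + 0.00390625
    = 21/256 = 0.08203125
Since 0.08203125 <= 1, Kraft's inequality IS satisfied.
A prefix code with these lengths CAN exist.

Kraft sum = 0.08203125. Satisfied.


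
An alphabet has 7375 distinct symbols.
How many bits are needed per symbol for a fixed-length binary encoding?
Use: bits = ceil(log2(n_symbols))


log2(7375) = 12.8484
Bracket: 2^12 = 4096 < 7375 <= 2^13 = 8192
So ceil(log2(7375)) = 13

bits = ceil(log2(7375)) = ceil(12.8484) = 13 bits


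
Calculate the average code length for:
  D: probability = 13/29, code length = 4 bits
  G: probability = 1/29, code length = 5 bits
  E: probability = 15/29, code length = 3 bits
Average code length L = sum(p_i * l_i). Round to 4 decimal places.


Weighted contributions p_i * l_i:
  D: (13/29) * 4 = 52/29
  G: (1/29) * 5 = 5/29
  E: (15/29) * 3 = 45/29
Sum = (52 + 5 + 45)/29 = 102/29

L = 102/29 = 3.5172 bits/symbol


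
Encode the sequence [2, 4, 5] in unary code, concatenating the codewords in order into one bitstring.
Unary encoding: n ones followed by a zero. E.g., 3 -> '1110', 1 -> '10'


Encode each number as n ones followed by a terminating 0:
  2 -> 110 (3 bits)
  4 -> 11110 (5 bits)
  5 -> 111110 (6 bits)
Total length = 3 + 5 + 6 = 14 bits.

Unary([2, 4, 5]) = 11011110111110 (14 bits)


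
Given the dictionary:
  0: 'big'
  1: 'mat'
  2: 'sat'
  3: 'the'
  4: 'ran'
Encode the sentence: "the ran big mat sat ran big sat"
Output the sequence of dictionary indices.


Look up each word in the dictionary:
  'the' -> 3
  'ran' -> 4
  'big' -> 0
  'mat' -> 1
  'sat' -> 2
  'ran' -> 4
  'big' -> 0
  'sat' -> 2

Encoded: [3, 4, 0, 1, 2, 4, 0, 2]


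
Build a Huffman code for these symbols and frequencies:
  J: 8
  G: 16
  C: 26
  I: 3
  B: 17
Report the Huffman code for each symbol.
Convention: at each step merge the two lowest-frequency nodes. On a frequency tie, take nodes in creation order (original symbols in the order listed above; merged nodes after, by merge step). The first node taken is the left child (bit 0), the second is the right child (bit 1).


Huffman tree construction:
Step 1: Merge I(3) + J(8) = 11
Step 2: Merge (I+J)(11) + G(16) = 27
Step 3: Merge B(17) + C(26) = 43
Step 4: Merge ((I+J)+G)(27) + (B+C)(43) = 70
Read each symbol's code off the tree from the root (left child = 0, right child = 1).

Codes:
  J: 001 (length 3)
  G: 01 (length 2)
  C: 11 (length 2)
  I: 000 (length 3)
  B: 10 (length 2)
Average code length: 151/70 = 2.1571 bits/symbol


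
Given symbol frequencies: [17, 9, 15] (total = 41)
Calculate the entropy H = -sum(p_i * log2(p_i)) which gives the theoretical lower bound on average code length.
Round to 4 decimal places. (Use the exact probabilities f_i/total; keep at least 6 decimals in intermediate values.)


Per-symbol terms -p_i * log2(p_i) with p_i = f_i/41:
  p = 17/41 = 0.414634: log2(p) = -1.270089, -p*log2(p) = 0.526622
  p = 9/41 = 0.219512: log2(p) = -2.187627, -p*log2(p) = 0.480211
  p = 15/41 = 0.365854: log2(p) = -1.450661, -p*log2(p) = 0.530730
H = 0.526622 + 0.480211 + 0.530730 = 1.537563

H = 1.5376 bits/symbol


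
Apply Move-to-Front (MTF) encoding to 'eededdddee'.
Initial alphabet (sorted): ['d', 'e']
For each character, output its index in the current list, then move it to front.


MTF encoding:
'e': index 1 in ['d', 'e'] -> ['e', 'd']
'e': index 0 in ['e', 'd'] -> ['e', 'd']
'd': index 1 in ['e', 'd'] -> ['d', 'e']
'e': index 1 in ['d', 'e'] -> ['e', 'd']
'd': index 1 in ['e', 'd'] -> ['d', 'e']
'd': index 0 in ['d', 'e'] -> ['d', 'e']
'd': index 0 in ['d', 'e'] -> ['d', 'e']
'd': index 0 in ['d', 'e'] -> ['d', 'e']
'e': index 1 in ['d', 'e'] -> ['e', 'd']
'e': index 0 in ['e', 'd'] -> ['e', 'd']


Output: [1, 0, 1, 1, 1, 0, 0, 0, 1, 0]


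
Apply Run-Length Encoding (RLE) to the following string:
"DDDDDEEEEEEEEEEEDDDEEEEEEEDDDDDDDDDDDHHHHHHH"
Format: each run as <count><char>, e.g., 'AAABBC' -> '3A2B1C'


Scanning runs left to right:
  i=0: run of 'D' x 5 -> '5D'
  i=5: run of 'E' x 11 -> '11E'
  i=16: run of 'D' x 3 -> '3D'
  i=19: run of 'E' x 7 -> '7E'
  i=26: run of 'D' x 11 -> '11D'
  i=37: run of 'H' x 7 -> '7H'

RLE = 5D11E3D7E11D7H


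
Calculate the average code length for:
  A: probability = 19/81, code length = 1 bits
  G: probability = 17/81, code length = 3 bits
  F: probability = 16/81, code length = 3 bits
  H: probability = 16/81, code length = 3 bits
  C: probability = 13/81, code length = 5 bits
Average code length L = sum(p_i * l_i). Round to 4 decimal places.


Weighted contributions p_i * l_i:
  A: (19/81) * 1 = 19/81
  G: (17/81) * 3 = 51/81
  F: (16/81) * 3 = 48/81
  H: (16/81) * 3 = 48/81
  C: (13/81) * 5 = 65/81
Sum = (19 + 51 + 48 + 48 + 65)/81 = 231/81

L = 231/81 = 2.8519 bits/symbol


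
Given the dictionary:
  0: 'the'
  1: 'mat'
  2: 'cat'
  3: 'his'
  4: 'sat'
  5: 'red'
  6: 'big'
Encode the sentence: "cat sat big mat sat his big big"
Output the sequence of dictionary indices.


Look up each word in the dictionary:
  'cat' -> 2
  'sat' -> 4
  'big' -> 6
  'mat' -> 1
  'sat' -> 4
  'his' -> 3
  'big' -> 6
  'big' -> 6

Encoded: [2, 4, 6, 1, 4, 3, 6, 6]


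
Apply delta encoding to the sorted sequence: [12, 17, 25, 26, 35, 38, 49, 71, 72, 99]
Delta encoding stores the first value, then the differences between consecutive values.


First value: 12
Deltas:
  17 - 12 = 5
  25 - 17 = 8
  26 - 25 = 1
  35 - 26 = 9
  38 - 35 = 3
  49 - 38 = 11
  71 - 49 = 22
  72 - 71 = 1
  99 - 72 = 27


Delta encoded: [12, 5, 8, 1, 9, 3, 11, 22, 1, 27]


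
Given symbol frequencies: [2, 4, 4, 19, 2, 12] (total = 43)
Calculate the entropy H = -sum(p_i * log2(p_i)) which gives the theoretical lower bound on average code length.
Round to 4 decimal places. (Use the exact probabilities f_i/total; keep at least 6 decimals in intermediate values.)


Per-symbol terms -p_i * log2(p_i) with p_i = f_i/43:
  p = 2/43 = 0.046512: log2(p) = -4.426265, -p*log2(p) = 0.205873
  p = 4/43 = 0.093023: log2(p) = -3.426265, -p*log2(p) = 0.318722
  p = 4/43 = 0.093023: log2(p) = -3.426265, -p*log2(p) = 0.318722
  p = 19/43 = 0.441860: log2(p) = -1.178337, -p*log2(p) = 0.520661
  p = 2/43 = 0.046512: log2(p) = -4.426265, -p*log2(p) = 0.205873
  p = 12/43 = 0.279070: log2(p) = -1.841302, -p*log2(p) = 0.513852
H = 0.205873 + 0.318722 + 0.318722 + 0.520661 + 0.205873 + 0.513852 = 2.083703

H = 2.0837 bits/symbol


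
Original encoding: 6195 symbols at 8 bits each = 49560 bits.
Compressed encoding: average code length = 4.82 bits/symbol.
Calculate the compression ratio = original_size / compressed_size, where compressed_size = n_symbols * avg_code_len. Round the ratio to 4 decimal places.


original_size = n_symbols * orig_bits = 6195 * 8 = 49560 bits
compressed_size = n_symbols * avg_code_len = 6195 * 4.82 = 29859.9 bits
ratio = original_size / compressed_size = 49560 / 29859.9 = 1.6598

Compression ratio = 1.6598


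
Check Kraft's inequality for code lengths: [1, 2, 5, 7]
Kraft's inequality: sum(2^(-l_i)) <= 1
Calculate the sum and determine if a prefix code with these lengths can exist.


Sum = 2^(-1) + 2^(-2) + 2^(-5) + 2^(-7)
    = 0.5 + 0.25 + 0.03125 + 0.0078125
    = 101/128 = 0.7890625
Since 0.7890625 <= 1, Kraft's inequality IS satisfied.
A prefix code with these lengths CAN exist.

Kraft sum = 0.7890625. Satisfied.


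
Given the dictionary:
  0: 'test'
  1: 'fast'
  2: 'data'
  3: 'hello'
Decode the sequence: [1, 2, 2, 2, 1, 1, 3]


Look up each index in the dictionary:
  1 -> 'fast'
  2 -> 'data'
  2 -> 'data'
  2 -> 'data'
  1 -> 'fast'
  1 -> 'fast'
  3 -> 'hello'

Decoded: "fast data data data fast fast hello"


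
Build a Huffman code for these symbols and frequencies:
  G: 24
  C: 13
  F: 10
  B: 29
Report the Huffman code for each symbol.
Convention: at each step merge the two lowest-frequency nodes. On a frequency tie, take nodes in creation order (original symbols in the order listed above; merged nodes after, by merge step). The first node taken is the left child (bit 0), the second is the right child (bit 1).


Huffman tree construction:
Step 1: Merge F(10) + C(13) = 23
Step 2: Merge (F+C)(23) + G(24) = 47
Step 3: Merge B(29) + ((F+C)+G)(47) = 76
Read each symbol's code off the tree from the root (left child = 0, right child = 1).

Codes:
  G: 11 (length 2)
  C: 101 (length 3)
  F: 100 (length 3)
  B: 0 (length 1)
Average code length: 146/76 = 1.9211 bits/symbol


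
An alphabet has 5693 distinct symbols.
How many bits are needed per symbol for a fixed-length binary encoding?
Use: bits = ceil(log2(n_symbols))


log2(5693) = 12.475
Bracket: 2^12 = 4096 < 5693 <= 2^13 = 8192
So ceil(log2(5693)) = 13

bits = ceil(log2(5693)) = ceil(12.475) = 13 bits


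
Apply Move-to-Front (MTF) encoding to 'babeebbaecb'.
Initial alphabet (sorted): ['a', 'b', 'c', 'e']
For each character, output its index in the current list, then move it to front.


MTF encoding:
'b': index 1 in ['a', 'b', 'c', 'e'] -> ['b', 'a', 'c', 'e']
'a': index 1 in ['b', 'a', 'c', 'e'] -> ['a', 'b', 'c', 'e']
'b': index 1 in ['a', 'b', 'c', 'e'] -> ['b', 'a', 'c', 'e']
'e': index 3 in ['b', 'a', 'c', 'e'] -> ['e', 'b', 'a', 'c']
'e': index 0 in ['e', 'b', 'a', 'c'] -> ['e', 'b', 'a', 'c']
'b': index 1 in ['e', 'b', 'a', 'c'] -> ['b', 'e', 'a', 'c']
'b': index 0 in ['b', 'e', 'a', 'c'] -> ['b', 'e', 'a', 'c']
'a': index 2 in ['b', 'e', 'a', 'c'] -> ['a', 'b', 'e', 'c']
'e': index 2 in ['a', 'b', 'e', 'c'] -> ['e', 'a', 'b', 'c']
'c': index 3 in ['e', 'a', 'b', 'c'] -> ['c', 'e', 'a', 'b']
'b': index 3 in ['c', 'e', 'a', 'b'] -> ['b', 'c', 'e', 'a']


Output: [1, 1, 1, 3, 0, 1, 0, 2, 2, 3, 3]


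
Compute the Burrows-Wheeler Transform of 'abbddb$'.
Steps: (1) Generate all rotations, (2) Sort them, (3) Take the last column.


Rotations (sorted):
  0: $abbddb -> last char: b
  1: abbddb$ -> last char: $
  2: b$abbdd -> last char: d
  3: bbddb$a -> last char: a
  4: bddb$ab -> last char: b
  5: db$abbd -> last char: d
  6: ddb$abb -> last char: b


BWT = b$dabdb


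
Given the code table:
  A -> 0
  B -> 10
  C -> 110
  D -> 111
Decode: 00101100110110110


Decoding:
0 -> A
0 -> A
10 -> B
110 -> C
0 -> A
110 -> C
110 -> C
110 -> C


Result: AABCACCC


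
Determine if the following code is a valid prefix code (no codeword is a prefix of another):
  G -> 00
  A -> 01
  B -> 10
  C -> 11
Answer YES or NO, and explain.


Checking each pair (does one codeword prefix another?):
  G='00' vs A='01': no prefix
  G='00' vs B='10': no prefix
  G='00' vs C='11': no prefix
  A='01' vs G='00': no prefix
  A='01' vs B='10': no prefix
  A='01' vs C='11': no prefix
  B='10' vs G='00': no prefix
  B='10' vs A='01': no prefix
  B='10' vs C='11': no prefix
  C='11' vs G='00': no prefix
  C='11' vs A='01': no prefix
  C='11' vs B='10': no prefix
No violation found over all pairs.

YES -- this is a valid prefix code. No codeword is a prefix of any other codeword.


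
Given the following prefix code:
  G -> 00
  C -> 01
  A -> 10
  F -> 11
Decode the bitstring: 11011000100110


Decoding step by step:
Bits 11 -> F
Bits 01 -> C
Bits 10 -> A
Bits 00 -> G
Bits 10 -> A
Bits 01 -> C
Bits 10 -> A


Decoded message: FCAGACA


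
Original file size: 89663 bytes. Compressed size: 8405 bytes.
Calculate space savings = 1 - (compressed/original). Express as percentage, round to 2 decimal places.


ratio = compressed/original = 8405/89663 = 0.09374
savings = 1 - ratio = 1 - 0.09374 = 0.90626
as a percentage: 0.90626 * 100 = 90.63%

Space savings = 1 - 8405/89663 = 90.63%


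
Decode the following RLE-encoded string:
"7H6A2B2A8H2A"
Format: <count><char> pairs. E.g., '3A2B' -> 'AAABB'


Expanding each <count><char> pair:
  7H -> 'HHHHHHH'
  6A -> 'AAAAAA'
  2B -> 'BB'
  2A -> 'AA'
  8H -> 'HHHHHHHH'
  2A -> 'AA'

Decoded = HHHHHHHAAAAAABBAAHHHHHHHHAA


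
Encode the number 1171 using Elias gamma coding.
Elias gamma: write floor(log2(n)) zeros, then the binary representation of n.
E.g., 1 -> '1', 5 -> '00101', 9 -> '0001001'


num_bits = floor(log2(1171)) + 1 = 11
leading_zeros = num_bits - 1 = 10
binary(1171) = 10010010011

Elias gamma(1171) = '0000000000' + '10010010011' = 000000000010010010011 (21 bits)


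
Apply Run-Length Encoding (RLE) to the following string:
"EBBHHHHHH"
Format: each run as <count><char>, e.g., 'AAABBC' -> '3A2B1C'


Scanning runs left to right:
  i=0: run of 'E' x 1 -> '1E'
  i=1: run of 'B' x 2 -> '2B'
  i=3: run of 'H' x 6 -> '6H'

RLE = 1E2B6H


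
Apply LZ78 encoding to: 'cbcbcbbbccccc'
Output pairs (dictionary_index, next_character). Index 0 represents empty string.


LZ78 encoding steps:
Dictionary: {0: ''}
Step 1: w='' (idx 0), next='c' -> output (0, 'c'), add 'c' as idx 1
Step 2: w='' (idx 0), next='b' -> output (0, 'b'), add 'b' as idx 2
Step 3: w='c' (idx 1), next='b' -> output (1, 'b'), add 'cb' as idx 3
Step 4: w='cb' (idx 3), next='b' -> output (3, 'b'), add 'cbb' as idx 4
Step 5: w='b' (idx 2), next='c' -> output (2, 'c'), add 'bc' as idx 5
Step 6: w='c' (idx 1), next='c' -> output (1, 'c'), add 'cc' as idx 6
Step 7: w='cc' (idx 6), end of input -> output (6, '')


Encoded: [(0, 'c'), (0, 'b'), (1, 'b'), (3, 'b'), (2, 'c'), (1, 'c'), (6, '')]


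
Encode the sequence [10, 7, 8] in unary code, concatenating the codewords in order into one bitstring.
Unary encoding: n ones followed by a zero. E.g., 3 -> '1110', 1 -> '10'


Encode each number as n ones followed by a terminating 0:
  10 -> 11111111110 (11 bits)
  7 -> 11111110 (8 bits)
  8 -> 111111110 (9 bits)
Total length = 11 + 8 + 9 = 28 bits.

Unary([10, 7, 8]) = 1111111111011111110111111110 (28 bits)


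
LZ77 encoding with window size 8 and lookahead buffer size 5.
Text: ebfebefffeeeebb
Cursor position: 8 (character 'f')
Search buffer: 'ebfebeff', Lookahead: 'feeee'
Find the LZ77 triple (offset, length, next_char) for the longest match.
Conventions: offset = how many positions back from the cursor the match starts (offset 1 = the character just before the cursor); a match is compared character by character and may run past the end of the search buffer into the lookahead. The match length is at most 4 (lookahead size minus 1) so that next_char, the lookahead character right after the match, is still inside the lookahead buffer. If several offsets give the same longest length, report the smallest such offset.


Try each offset into the search buffer:
  offset=1 (pos 7, char 'f'): match length 1
  offset=2 (pos 6, char 'f'): match length 1
  offset=3 (pos 5, char 'e'): match length 0
  offset=4 (pos 4, char 'b'): match length 0
  offset=5 (pos 3, char 'e'): match length 0
  offset=6 (pos 2, char 'f'): match length 2
  offset=7 (pos 1, char 'b'): match length 0
  offset=8 (pos 0, char 'e'): match length 0
Longest match has length 2 at offset 6.
next_char = character at position 8 + 2 = 10 -> 'e'

Best match: offset=6, length=2 (matching 'fe' starting at position 2)
LZ77 triple: (6, 2, 'e')


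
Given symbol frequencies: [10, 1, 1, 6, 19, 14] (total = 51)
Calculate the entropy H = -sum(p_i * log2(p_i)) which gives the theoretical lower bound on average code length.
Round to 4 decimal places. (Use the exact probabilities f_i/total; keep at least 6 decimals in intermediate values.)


Per-symbol terms -p_i * log2(p_i) with p_i = f_i/51:
  p = 10/51 = 0.196078: log2(p) = -2.350497, -p*log2(p) = 0.460882
  p = 1/51 = 0.019608: log2(p) = -5.672425, -p*log2(p) = 0.111224
  p = 1/51 = 0.019608: log2(p) = -5.672425, -p*log2(p) = 0.111224
  p = 6/51 = 0.117647: log2(p) = -3.087463, -p*log2(p) = 0.363231
  p = 19/51 = 0.372549: log2(p) = -1.424498, -p*log2(p) = 0.530695
  p = 14/51 = 0.274510: log2(p) = -1.865070, -p*log2(p) = 0.511980
H = 0.460882 + 0.111224 + 0.111224 + 0.363231 + 0.530695 + 0.511980 = 2.089236

H = 2.0892 bits/symbol


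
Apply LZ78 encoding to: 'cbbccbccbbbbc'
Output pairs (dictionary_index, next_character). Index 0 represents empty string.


LZ78 encoding steps:
Dictionary: {0: ''}
Step 1: w='' (idx 0), next='c' -> output (0, 'c'), add 'c' as idx 1
Step 2: w='' (idx 0), next='b' -> output (0, 'b'), add 'b' as idx 2
Step 3: w='b' (idx 2), next='c' -> output (2, 'c'), add 'bc' as idx 3
Step 4: w='c' (idx 1), next='b' -> output (1, 'b'), add 'cb' as idx 4
Step 5: w='c' (idx 1), next='c' -> output (1, 'c'), add 'cc' as idx 5
Step 6: w='b' (idx 2), next='b' -> output (2, 'b'), add 'bb' as idx 6
Step 7: w='bb' (idx 6), next='c' -> output (6, 'c'), add 'bbc' as idx 7


Encoded: [(0, 'c'), (0, 'b'), (2, 'c'), (1, 'b'), (1, 'c'), (2, 'b'), (6, 'c')]


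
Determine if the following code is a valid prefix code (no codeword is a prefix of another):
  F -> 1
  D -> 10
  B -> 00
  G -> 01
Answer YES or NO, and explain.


Checking each pair (does one codeword prefix another?):
  F='1' vs D='10': prefix -- VIOLATION

NO -- this is NOT a valid prefix code. F (1) is a prefix of D (10).


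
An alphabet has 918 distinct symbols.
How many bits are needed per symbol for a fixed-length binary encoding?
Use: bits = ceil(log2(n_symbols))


log2(918) = 9.8424
Bracket: 2^9 = 512 < 918 <= 2^10 = 1024
So ceil(log2(918)) = 10

bits = ceil(log2(918)) = ceil(9.8424) = 10 bits


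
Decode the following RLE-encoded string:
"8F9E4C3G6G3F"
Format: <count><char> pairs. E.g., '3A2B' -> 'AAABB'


Expanding each <count><char> pair:
  8F -> 'FFFFFFFF'
  9E -> 'EEEEEEEEE'
  4C -> 'CCCC'
  3G -> 'GGG'
  6G -> 'GGGGGG'
  3F -> 'FFF'

Decoded = FFFFFFFFEEEEEEEEECCCCGGGGGGGGGFFF


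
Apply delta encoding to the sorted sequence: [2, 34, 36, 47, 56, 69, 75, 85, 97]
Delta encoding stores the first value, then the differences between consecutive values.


First value: 2
Deltas:
  34 - 2 = 32
  36 - 34 = 2
  47 - 36 = 11
  56 - 47 = 9
  69 - 56 = 13
  75 - 69 = 6
  85 - 75 = 10
  97 - 85 = 12


Delta encoded: [2, 32, 2, 11, 9, 13, 6, 10, 12]


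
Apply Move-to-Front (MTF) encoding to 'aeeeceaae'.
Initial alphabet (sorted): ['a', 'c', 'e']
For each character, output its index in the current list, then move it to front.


MTF encoding:
'a': index 0 in ['a', 'c', 'e'] -> ['a', 'c', 'e']
'e': index 2 in ['a', 'c', 'e'] -> ['e', 'a', 'c']
'e': index 0 in ['e', 'a', 'c'] -> ['e', 'a', 'c']
'e': index 0 in ['e', 'a', 'c'] -> ['e', 'a', 'c']
'c': index 2 in ['e', 'a', 'c'] -> ['c', 'e', 'a']
'e': index 1 in ['c', 'e', 'a'] -> ['e', 'c', 'a']
'a': index 2 in ['e', 'c', 'a'] -> ['a', 'e', 'c']
'a': index 0 in ['a', 'e', 'c'] -> ['a', 'e', 'c']
'e': index 1 in ['a', 'e', 'c'] -> ['e', 'a', 'c']


Output: [0, 2, 0, 0, 2, 1, 2, 0, 1]


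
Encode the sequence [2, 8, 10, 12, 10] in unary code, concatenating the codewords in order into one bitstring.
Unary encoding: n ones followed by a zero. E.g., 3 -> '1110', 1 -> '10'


Encode each number as n ones followed by a terminating 0:
  2 -> 110 (3 bits)
  8 -> 111111110 (9 bits)
  10 -> 11111111110 (11 bits)
  12 -> 1111111111110 (13 bits)
  10 -> 11111111110 (11 bits)
Total length = 3 + 9 + 11 + 13 + 11 = 47 bits.

Unary([2, 8, 10, 12, 10]) = 11011111111011111111110111111111111011111111110 (47 bits)


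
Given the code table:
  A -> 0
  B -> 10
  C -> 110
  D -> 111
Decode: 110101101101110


Decoding:
110 -> C
10 -> B
110 -> C
110 -> C
111 -> D
0 -> A


Result: CBCCDA


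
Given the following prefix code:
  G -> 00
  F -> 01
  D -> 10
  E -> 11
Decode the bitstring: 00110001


Decoding step by step:
Bits 00 -> G
Bits 11 -> E
Bits 00 -> G
Bits 01 -> F


Decoded message: GEGF


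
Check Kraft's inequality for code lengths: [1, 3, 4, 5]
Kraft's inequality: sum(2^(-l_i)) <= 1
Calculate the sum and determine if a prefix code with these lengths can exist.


Sum = 2^(-1) + 2^(-3) + 2^(-4) + 2^(-5)
    = 0.5 + 0.125 + 0.0625 + 0.03125
    = 23/32 = 0.71875
Since 0.71875 <= 1, Kraft's inequality IS satisfied.
A prefix code with these lengths CAN exist.

Kraft sum = 0.71875. Satisfied.


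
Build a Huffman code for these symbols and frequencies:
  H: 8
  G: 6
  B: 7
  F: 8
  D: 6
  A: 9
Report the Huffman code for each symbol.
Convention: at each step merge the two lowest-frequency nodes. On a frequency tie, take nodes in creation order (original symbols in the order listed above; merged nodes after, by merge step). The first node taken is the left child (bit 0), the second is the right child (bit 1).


Huffman tree construction:
Step 1: Merge G(6) + D(6) = 12
Step 2: Merge B(7) + H(8) = 15
Step 3: Merge F(8) + A(9) = 17
Step 4: Merge (G+D)(12) + (B+H)(15) = 27
Step 5: Merge (F+A)(17) + ((G+D)+(B+H))(27) = 44
Read each symbol's code off the tree from the root (left child = 0, right child = 1).

Codes:
  H: 111 (length 3)
  G: 100 (length 3)
  B: 110 (length 3)
  F: 00 (length 2)
  D: 101 (length 3)
  A: 01 (length 2)
Average code length: 115/44 = 2.6136 bits/symbol


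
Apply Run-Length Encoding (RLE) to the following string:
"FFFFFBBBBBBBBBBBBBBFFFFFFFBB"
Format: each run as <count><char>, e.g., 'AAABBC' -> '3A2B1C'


Scanning runs left to right:
  i=0: run of 'F' x 5 -> '5F'
  i=5: run of 'B' x 14 -> '14B'
  i=19: run of 'F' x 7 -> '7F'
  i=26: run of 'B' x 2 -> '2B'

RLE = 5F14B7F2B


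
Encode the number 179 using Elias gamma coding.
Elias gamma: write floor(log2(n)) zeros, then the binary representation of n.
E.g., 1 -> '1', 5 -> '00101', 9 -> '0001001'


num_bits = floor(log2(179)) + 1 = 8
leading_zeros = num_bits - 1 = 7
binary(179) = 10110011

Elias gamma(179) = '0000000' + '10110011' = 000000010110011 (15 bits)


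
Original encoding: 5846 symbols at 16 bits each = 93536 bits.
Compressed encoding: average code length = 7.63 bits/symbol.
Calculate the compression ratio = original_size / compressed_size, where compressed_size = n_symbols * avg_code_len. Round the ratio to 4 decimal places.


original_size = n_symbols * orig_bits = 5846 * 16 = 93536 bits
compressed_size = n_symbols * avg_code_len = 5846 * 7.63 = 44604.98 bits
ratio = original_size / compressed_size = 93536 / 44604.98 = 2.097

Compression ratio = 2.097


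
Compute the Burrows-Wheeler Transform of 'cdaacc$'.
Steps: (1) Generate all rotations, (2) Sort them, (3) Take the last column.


Rotations (sorted):
  0: $cdaacc -> last char: c
  1: aacc$cd -> last char: d
  2: acc$cda -> last char: a
  3: c$cdaac -> last char: c
  4: cc$cdaa -> last char: a
  5: cdaacc$ -> last char: $
  6: daacc$c -> last char: c


BWT = cdaca$c


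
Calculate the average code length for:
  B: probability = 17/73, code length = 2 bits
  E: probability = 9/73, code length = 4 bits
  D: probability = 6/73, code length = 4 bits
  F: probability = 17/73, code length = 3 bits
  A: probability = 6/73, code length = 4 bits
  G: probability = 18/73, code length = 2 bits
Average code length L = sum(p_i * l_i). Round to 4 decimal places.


Weighted contributions p_i * l_i:
  B: (17/73) * 2 = 34/73
  E: (9/73) * 4 = 36/73
  D: (6/73) * 4 = 24/73
  F: (17/73) * 3 = 51/73
  A: (6/73) * 4 = 24/73
  G: (18/73) * 2 = 36/73
Sum = (34 + 36 + 24 + 51 + 24 + 36)/73 = 205/73

L = 205/73 = 2.8082 bits/symbol


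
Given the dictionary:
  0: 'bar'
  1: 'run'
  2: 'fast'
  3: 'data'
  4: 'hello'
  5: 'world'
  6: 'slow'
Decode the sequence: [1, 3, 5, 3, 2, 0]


Look up each index in the dictionary:
  1 -> 'run'
  3 -> 'data'
  5 -> 'world'
  3 -> 'data'
  2 -> 'fast'
  0 -> 'bar'

Decoded: "run data world data fast bar"


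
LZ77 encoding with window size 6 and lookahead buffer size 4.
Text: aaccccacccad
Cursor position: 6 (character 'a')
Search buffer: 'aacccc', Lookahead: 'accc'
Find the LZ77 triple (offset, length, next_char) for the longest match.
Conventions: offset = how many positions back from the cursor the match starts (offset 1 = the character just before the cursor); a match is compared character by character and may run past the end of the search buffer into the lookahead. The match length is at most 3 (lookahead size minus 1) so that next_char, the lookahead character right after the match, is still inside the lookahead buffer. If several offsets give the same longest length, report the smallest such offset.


Try each offset into the search buffer:
  offset=1 (pos 5, char 'c'): match length 0
  offset=2 (pos 4, char 'c'): match length 0
  offset=3 (pos 3, char 'c'): match length 0
  offset=4 (pos 2, char 'c'): match length 0
  offset=5 (pos 1, char 'a'): match length 3
  offset=6 (pos 0, char 'a'): match length 1
Longest match has length 3 at offset 5.
next_char = character at position 6 + 3 = 9 -> 'c'

Best match: offset=5, length=3 (matching 'acc' starting at position 1)
LZ77 triple: (5, 3, 'c')


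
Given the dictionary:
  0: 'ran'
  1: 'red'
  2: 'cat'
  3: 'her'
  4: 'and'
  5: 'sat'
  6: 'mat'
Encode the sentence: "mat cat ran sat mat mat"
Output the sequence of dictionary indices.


Look up each word in the dictionary:
  'mat' -> 6
  'cat' -> 2
  'ran' -> 0
  'sat' -> 5
  'mat' -> 6
  'mat' -> 6

Encoded: [6, 2, 0, 5, 6, 6]


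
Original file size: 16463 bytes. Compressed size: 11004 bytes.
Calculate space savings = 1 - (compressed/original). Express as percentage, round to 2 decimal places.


ratio = compressed/original = 11004/16463 = 0.668408
savings = 1 - ratio = 1 - 0.668408 = 0.331592
as a percentage: 0.331592 * 100 = 33.16%

Space savings = 1 - 11004/16463 = 33.16%


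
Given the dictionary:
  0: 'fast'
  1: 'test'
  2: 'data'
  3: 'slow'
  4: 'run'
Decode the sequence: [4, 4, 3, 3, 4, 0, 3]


Look up each index in the dictionary:
  4 -> 'run'
  4 -> 'run'
  3 -> 'slow'
  3 -> 'slow'
  4 -> 'run'
  0 -> 'fast'
  3 -> 'slow'

Decoded: "run run slow slow run fast slow"


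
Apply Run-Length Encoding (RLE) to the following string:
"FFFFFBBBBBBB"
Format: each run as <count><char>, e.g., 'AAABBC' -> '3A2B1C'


Scanning runs left to right:
  i=0: run of 'F' x 5 -> '5F'
  i=5: run of 'B' x 7 -> '7B'

RLE = 5F7B


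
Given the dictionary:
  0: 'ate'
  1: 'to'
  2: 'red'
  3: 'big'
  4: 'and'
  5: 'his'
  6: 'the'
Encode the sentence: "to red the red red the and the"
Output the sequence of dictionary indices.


Look up each word in the dictionary:
  'to' -> 1
  'red' -> 2
  'the' -> 6
  'red' -> 2
  'red' -> 2
  'the' -> 6
  'and' -> 4
  'the' -> 6

Encoded: [1, 2, 6, 2, 2, 6, 4, 6]


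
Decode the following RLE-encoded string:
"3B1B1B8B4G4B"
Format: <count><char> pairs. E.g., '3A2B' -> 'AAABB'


Expanding each <count><char> pair:
  3B -> 'BBB'
  1B -> 'B'
  1B -> 'B'
  8B -> 'BBBBBBBB'
  4G -> 'GGGG'
  4B -> 'BBBB'

Decoded = BBBBBBBBBBBBBGGGGBBBB


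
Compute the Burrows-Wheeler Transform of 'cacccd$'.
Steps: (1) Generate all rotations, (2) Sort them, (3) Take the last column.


Rotations (sorted):
  0: $cacccd -> last char: d
  1: acccd$c -> last char: c
  2: cacccd$ -> last char: $
  3: cccd$ca -> last char: a
  4: ccd$cac -> last char: c
  5: cd$cacc -> last char: c
  6: d$caccc -> last char: c


BWT = dc$accc


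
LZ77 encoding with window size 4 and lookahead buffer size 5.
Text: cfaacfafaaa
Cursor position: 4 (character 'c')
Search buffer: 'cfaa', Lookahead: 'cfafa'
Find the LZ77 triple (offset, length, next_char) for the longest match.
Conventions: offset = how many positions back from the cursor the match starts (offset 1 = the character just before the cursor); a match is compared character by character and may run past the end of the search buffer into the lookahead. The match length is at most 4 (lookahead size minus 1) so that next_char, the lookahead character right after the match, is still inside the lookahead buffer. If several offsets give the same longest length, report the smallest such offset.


Try each offset into the search buffer:
  offset=1 (pos 3, char 'a'): match length 0
  offset=2 (pos 2, char 'a'): match length 0
  offset=3 (pos 1, char 'f'): match length 0
  offset=4 (pos 0, char 'c'): match length 3
Longest match has length 3 at offset 4.
next_char = character at position 4 + 3 = 7 -> 'f'

Best match: offset=4, length=3 (matching 'cfa' starting at position 0)
LZ77 triple: (4, 3, 'f')


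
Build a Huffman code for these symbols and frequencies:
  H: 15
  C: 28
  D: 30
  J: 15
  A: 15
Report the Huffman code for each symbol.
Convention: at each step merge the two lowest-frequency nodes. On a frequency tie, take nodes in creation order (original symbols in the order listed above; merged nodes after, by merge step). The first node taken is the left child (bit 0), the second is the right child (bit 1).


Huffman tree construction:
Step 1: Merge H(15) + J(15) = 30
Step 2: Merge A(15) + C(28) = 43
Step 3: Merge D(30) + (H+J)(30) = 60
Step 4: Merge (A+C)(43) + (D+(H+J))(60) = 103
Read each symbol's code off the tree from the root (left child = 0, right child = 1).

Codes:
  H: 110 (length 3)
  C: 01 (length 2)
  D: 10 (length 2)
  J: 111 (length 3)
  A: 00 (length 2)
Average code length: 236/103 = 2.2913 bits/symbol


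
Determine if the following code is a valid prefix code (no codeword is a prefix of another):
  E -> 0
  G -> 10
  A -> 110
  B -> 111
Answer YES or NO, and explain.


Checking each pair (does one codeword prefix another?):
  E='0' vs G='10': no prefix
  E='0' vs A='110': no prefix
  E='0' vs B='111': no prefix
  G='10' vs E='0': no prefix
  G='10' vs A='110': no prefix
  G='10' vs B='111': no prefix
  A='110' vs E='0': no prefix
  A='110' vs G='10': no prefix
  A='110' vs B='111': no prefix
  B='111' vs E='0': no prefix
  B='111' vs G='10': no prefix
  B='111' vs A='110': no prefix
No violation found over all pairs.

YES -- this is a valid prefix code. No codeword is a prefix of any other codeword.


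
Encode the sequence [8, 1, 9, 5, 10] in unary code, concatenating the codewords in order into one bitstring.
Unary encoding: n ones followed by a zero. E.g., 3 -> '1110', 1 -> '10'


Encode each number as n ones followed by a terminating 0:
  8 -> 111111110 (9 bits)
  1 -> 10 (2 bits)
  9 -> 1111111110 (10 bits)
  5 -> 111110 (6 bits)
  10 -> 11111111110 (11 bits)
Total length = 9 + 2 + 10 + 6 + 11 = 38 bits.

Unary([8, 1, 9, 5, 10]) = 11111111010111111111011111011111111110 (38 bits)


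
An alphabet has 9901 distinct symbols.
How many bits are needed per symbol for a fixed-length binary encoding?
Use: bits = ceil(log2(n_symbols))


log2(9901) = 13.2734
Bracket: 2^13 = 8192 < 9901 <= 2^14 = 16384
So ceil(log2(9901)) = 14

bits = ceil(log2(9901)) = ceil(13.2734) = 14 bits


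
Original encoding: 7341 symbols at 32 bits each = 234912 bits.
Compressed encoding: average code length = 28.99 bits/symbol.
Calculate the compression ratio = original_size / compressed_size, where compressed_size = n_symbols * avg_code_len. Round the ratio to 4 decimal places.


original_size = n_symbols * orig_bits = 7341 * 32 = 234912 bits
compressed_size = n_symbols * avg_code_len = 7341 * 28.99 = 212815.59 bits
ratio = original_size / compressed_size = 234912 / 212815.59 = 1.1038

Compression ratio = 1.1038


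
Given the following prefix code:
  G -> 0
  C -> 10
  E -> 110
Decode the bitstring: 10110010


Decoding step by step:
Bits 10 -> C
Bits 110 -> E
Bits 0 -> G
Bits 10 -> C


Decoded message: CEGC


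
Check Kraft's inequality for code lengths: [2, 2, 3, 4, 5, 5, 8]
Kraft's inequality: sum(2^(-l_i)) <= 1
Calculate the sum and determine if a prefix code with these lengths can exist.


Sum = 2^(-2) + 2^(-2) + 2^(-3) + 2^(-4) + 2^(-5) + 2^(-5) + 2^(-8)
    = 0.25 + 0.25 + 0.125 + 0.0625 + 0.03125 + 0.03125 + 0.00390625
    = 193/256 = 0.75390625
Since 0.75390625 <= 1, Kraft's inequality IS satisfied.
A prefix code with these lengths CAN exist.

Kraft sum = 0.75390625. Satisfied.


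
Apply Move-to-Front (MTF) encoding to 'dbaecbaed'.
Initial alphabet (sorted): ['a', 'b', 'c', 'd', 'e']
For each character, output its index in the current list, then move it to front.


MTF encoding:
'd': index 3 in ['a', 'b', 'c', 'd', 'e'] -> ['d', 'a', 'b', 'c', 'e']
'b': index 2 in ['d', 'a', 'b', 'c', 'e'] -> ['b', 'd', 'a', 'c', 'e']
'a': index 2 in ['b', 'd', 'a', 'c', 'e'] -> ['a', 'b', 'd', 'c', 'e']
'e': index 4 in ['a', 'b', 'd', 'c', 'e'] -> ['e', 'a', 'b', 'd', 'c']
'c': index 4 in ['e', 'a', 'b', 'd', 'c'] -> ['c', 'e', 'a', 'b', 'd']
'b': index 3 in ['c', 'e', 'a', 'b', 'd'] -> ['b', 'c', 'e', 'a', 'd']
'a': index 3 in ['b', 'c', 'e', 'a', 'd'] -> ['a', 'b', 'c', 'e', 'd']
'e': index 3 in ['a', 'b', 'c', 'e', 'd'] -> ['e', 'a', 'b', 'c', 'd']
'd': index 4 in ['e', 'a', 'b', 'c', 'd'] -> ['d', 'e', 'a', 'b', 'c']


Output: [3, 2, 2, 4, 4, 3, 3, 3, 4]


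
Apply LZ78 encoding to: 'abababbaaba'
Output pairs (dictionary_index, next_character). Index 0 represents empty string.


LZ78 encoding steps:
Dictionary: {0: ''}
Step 1: w='' (idx 0), next='a' -> output (0, 'a'), add 'a' as idx 1
Step 2: w='' (idx 0), next='b' -> output (0, 'b'), add 'b' as idx 2
Step 3: w='a' (idx 1), next='b' -> output (1, 'b'), add 'ab' as idx 3
Step 4: w='ab' (idx 3), next='b' -> output (3, 'b'), add 'abb' as idx 4
Step 5: w='a' (idx 1), next='a' -> output (1, 'a'), add 'aa' as idx 5
Step 6: w='b' (idx 2), next='a' -> output (2, 'a'), add 'ba' as idx 6


Encoded: [(0, 'a'), (0, 'b'), (1, 'b'), (3, 'b'), (1, 'a'), (2, 'a')]


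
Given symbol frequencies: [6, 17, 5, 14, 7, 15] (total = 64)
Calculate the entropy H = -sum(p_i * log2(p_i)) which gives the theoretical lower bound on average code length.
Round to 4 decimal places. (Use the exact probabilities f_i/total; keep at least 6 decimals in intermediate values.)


Per-symbol terms -p_i * log2(p_i) with p_i = f_i/64:
  p = 6/64 = 0.093750: log2(p) = -3.415037, -p*log2(p) = 0.320160
  p = 17/64 = 0.265625: log2(p) = -1.912537, -p*log2(p) = 0.508018
  p = 5/64 = 0.078125: log2(p) = -3.678072, -p*log2(p) = 0.287349
  p = 14/64 = 0.218750: log2(p) = -2.192645, -p*log2(p) = 0.479641
  p = 7/64 = 0.109375: log2(p) = -3.192645, -p*log2(p) = 0.349196
  p = 15/64 = 0.234375: log2(p) = -2.093109, -p*log2(p) = 0.490573
H = 0.320160 + 0.508018 + 0.287349 + 0.479641 + 0.349196 + 0.490573 = 2.434937

H = 2.4349 bits/symbol


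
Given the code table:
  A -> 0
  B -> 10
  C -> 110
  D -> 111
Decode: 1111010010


Decoding:
111 -> D
10 -> B
10 -> B
0 -> A
10 -> B


Result: DBBAB


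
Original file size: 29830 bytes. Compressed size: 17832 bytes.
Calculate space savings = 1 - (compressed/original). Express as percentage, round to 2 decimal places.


ratio = compressed/original = 17832/29830 = 0.597787
savings = 1 - ratio = 1 - 0.597787 = 0.402213
as a percentage: 0.402213 * 100 = 40.22%

Space savings = 1 - 17832/29830 = 40.22%


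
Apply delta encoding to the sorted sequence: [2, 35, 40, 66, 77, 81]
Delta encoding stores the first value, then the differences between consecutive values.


First value: 2
Deltas:
  35 - 2 = 33
  40 - 35 = 5
  66 - 40 = 26
  77 - 66 = 11
  81 - 77 = 4


Delta encoded: [2, 33, 5, 26, 11, 4]


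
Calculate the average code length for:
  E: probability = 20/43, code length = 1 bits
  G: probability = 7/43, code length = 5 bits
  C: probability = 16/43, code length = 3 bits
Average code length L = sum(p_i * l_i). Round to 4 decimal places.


Weighted contributions p_i * l_i:
  E: (20/43) * 1 = 20/43
  G: (7/43) * 5 = 35/43
  C: (16/43) * 3 = 48/43
Sum = (20 + 35 + 48)/43 = 103/43

L = 103/43 = 2.3953 bits/symbol


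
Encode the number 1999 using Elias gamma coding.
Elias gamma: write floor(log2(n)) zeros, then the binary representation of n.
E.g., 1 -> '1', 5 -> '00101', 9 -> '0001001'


num_bits = floor(log2(1999)) + 1 = 11
leading_zeros = num_bits - 1 = 10
binary(1999) = 11111001111

Elias gamma(1999) = '0000000000' + '11111001111' = 000000000011111001111 (21 bits)


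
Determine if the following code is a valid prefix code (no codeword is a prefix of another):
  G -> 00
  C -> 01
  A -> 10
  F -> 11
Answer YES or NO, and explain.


Checking each pair (does one codeword prefix another?):
  G='00' vs C='01': no prefix
  G='00' vs A='10': no prefix
  G='00' vs F='11': no prefix
  C='01' vs G='00': no prefix
  C='01' vs A='10': no prefix
  C='01' vs F='11': no prefix
  A='10' vs G='00': no prefix
  A='10' vs C='01': no prefix
  A='10' vs F='11': no prefix
  F='11' vs G='00': no prefix
  F='11' vs C='01': no prefix
  F='11' vs A='10': no prefix
No violation found over all pairs.

YES -- this is a valid prefix code. No codeword is a prefix of any other codeword.


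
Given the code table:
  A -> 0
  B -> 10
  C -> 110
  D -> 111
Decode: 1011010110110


Decoding:
10 -> B
110 -> C
10 -> B
110 -> C
110 -> C


Result: BCBCC


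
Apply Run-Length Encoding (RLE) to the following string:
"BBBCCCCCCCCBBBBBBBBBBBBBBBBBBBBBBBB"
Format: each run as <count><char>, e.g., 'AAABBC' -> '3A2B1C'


Scanning runs left to right:
  i=0: run of 'B' x 3 -> '3B'
  i=3: run of 'C' x 8 -> '8C'
  i=11: run of 'B' x 24 -> '24B'

RLE = 3B8C24B
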